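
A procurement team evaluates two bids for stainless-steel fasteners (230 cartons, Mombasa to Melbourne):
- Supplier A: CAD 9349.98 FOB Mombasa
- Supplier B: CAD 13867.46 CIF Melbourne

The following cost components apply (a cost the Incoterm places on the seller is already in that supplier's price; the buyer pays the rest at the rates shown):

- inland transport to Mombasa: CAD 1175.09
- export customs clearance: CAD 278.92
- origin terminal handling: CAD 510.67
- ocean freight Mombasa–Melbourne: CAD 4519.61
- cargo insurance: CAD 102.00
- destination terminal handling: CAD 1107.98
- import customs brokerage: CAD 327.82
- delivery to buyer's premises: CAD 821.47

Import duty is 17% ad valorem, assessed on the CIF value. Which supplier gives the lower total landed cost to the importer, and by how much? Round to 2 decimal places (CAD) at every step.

Supplier B is cheaper by CAD 121.83

Supplier A (FOB):
CIF value = FOB price + freight + insurance = 9349.98 + 4519.61 + 102.00 = 13971.59
Import duty = 13971.59 × 17% = 2375.17
Buyer bears (A): 4519.61 + 102.00 + 1107.98 + 327.82 + 821.47 = 6878.88
Landed cost (A) = invoice 9349.98 + 6878.88 + duty 2375.17 = 18604.03
Supplier B (CIF):
The CIF price already equals the CIF value: 13867.46
Import duty = 13867.46 × 17% = 2357.47
Buyer bears (B): 1107.98 + 327.82 + 821.47 = 2257.27
Landed cost (B) = invoice 13867.46 + 2257.27 + duty 2357.47 = 18482.20
Difference = |18604.03 − 18482.20| = 121.83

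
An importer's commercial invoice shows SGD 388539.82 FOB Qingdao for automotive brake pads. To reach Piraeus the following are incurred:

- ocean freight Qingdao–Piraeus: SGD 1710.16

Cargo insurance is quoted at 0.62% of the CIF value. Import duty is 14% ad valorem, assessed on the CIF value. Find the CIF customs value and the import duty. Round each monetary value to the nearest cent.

Let C be the CIF value. C = FOB price + freight + 0.62% × C
C − 0.62% × C = 388539.82 + 1710.16
0.9938 × C = 390249.98
C = 390249.98 / 0.9938 = 392684.62
Insurance premium = 0.62% × 392684.62 = 2434.64
Import duty = 392684.62 × 14% = 54975.85

CIF value: SGD 392684.62; import duty: SGD 54975.85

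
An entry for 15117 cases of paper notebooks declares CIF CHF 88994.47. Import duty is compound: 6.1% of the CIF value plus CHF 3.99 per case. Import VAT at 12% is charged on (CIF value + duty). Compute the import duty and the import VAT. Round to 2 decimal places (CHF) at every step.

Import duty: CHF 65745.49; import VAT: CHF 18568.80

Ad valorem component: 88994.47 × 6.1% = 5428.66
Specific component: 15117 × 3.99 = 60316.83
Import duty = 5428.66 + 60316.83 = 65745.49
VAT base = CIF + duty = 88994.47 + 65745.49 = 154739.96
Import VAT = 154739.96 × 12% = 18568.80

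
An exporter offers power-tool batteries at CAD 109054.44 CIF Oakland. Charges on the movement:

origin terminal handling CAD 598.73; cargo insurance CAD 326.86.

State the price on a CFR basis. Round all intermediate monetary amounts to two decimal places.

Not relevant to the conversion: origin terminal — on the seller under both CIF and CFR; already in the CIF price and stays in the CFR price.
From CIF to CFR, the seller no longer bears: insurance.
CFR price = 109054.44 − 326.86 = 108727.58

CFR price: CAD 108727.58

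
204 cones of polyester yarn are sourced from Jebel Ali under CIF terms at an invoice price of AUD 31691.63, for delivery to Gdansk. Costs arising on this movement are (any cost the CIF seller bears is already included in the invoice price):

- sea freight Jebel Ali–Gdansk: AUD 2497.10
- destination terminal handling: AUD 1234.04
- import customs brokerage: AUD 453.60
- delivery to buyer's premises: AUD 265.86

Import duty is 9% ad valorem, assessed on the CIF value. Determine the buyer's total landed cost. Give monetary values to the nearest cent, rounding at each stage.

Total landed cost: AUD 36497.38

CIF: the seller pays costs through ocean freight and marine insurance to the destination port.
Already in the invoice (seller's account under CIF): freight — exclude.
The CIF price already equals the CIF value: 31691.63
Import duty = 31691.63 × 9% = 2852.25
Buyer bears: destination terminal 1234.04 + brokerage 453.60 + delivery 265.86 + duty 2852.25 = 4805.75
Landed cost = invoice 31691.63 + 4805.75 = 36497.38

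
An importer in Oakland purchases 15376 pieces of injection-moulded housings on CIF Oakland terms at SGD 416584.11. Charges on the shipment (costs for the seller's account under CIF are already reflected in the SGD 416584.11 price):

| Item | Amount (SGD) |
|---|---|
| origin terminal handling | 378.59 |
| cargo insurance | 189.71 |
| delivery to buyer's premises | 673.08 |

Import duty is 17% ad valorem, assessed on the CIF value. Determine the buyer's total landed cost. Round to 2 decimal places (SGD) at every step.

CIF: the seller pays costs through ocean freight and marine insurance to the destination port.
Already in the invoice (seller's account under CIF): origin terminal, insurance — exclude.
The CIF price already equals the CIF value: 416584.11
Import duty = 416584.11 × 17% = 70819.30
Buyer bears: delivery 673.08 + duty 70819.30 = 71492.38
Landed cost = invoice 416584.11 + 71492.38 = 488076.49

Total landed cost: SGD 488076.49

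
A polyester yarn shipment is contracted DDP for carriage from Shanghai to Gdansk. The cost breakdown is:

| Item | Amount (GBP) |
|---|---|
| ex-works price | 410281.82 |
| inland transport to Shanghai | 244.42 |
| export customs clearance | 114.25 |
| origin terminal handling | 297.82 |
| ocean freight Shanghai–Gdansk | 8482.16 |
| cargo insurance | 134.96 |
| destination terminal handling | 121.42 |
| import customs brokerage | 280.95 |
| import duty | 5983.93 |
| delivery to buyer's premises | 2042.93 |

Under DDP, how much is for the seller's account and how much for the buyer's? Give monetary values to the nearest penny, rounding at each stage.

DDP: the seller bears all costs including import duty.
Seller's account: goods 410281.82 + inland to port 244.42 + export clearance 114.25 + origin terminal 297.82 + freight 8482.16 + insurance 134.96 + destination terminal 121.42 + brokerage 280.95 + duty 5983.93 + delivery 2042.93 = 427984.66
Buyer's account: 0.00

Seller: GBP 427984.66; buyer: GBP 0.00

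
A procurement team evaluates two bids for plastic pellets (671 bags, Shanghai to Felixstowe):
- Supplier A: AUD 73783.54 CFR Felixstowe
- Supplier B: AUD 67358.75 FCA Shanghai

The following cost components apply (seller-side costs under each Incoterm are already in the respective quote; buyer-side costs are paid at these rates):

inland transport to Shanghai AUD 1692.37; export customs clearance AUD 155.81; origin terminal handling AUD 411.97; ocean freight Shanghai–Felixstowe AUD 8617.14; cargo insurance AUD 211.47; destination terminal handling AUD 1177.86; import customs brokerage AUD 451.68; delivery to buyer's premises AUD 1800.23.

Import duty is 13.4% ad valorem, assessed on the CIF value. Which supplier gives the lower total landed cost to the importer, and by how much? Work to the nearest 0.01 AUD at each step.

Supplier A is cheaper by AUD 2953.30

Supplier A (CFR):
CIF value = CFR price + insurance = 73783.54 + 211.47 = 73995.01
Import duty = 73995.01 × 13.4% = 9915.33
Buyer bears (A): 211.47 + 1177.86 + 451.68 + 1800.23 = 3641.24
Landed cost (A) = invoice 73783.54 + 3641.24 + duty 9915.33 = 87340.11
Supplier B (FCA):
CIF value = FCA price + origin terminal + freight + insurance = 67358.75 + 411.97 + 8617.14 + 211.47 = 76599.33
Import duty = 76599.33 × 13.4% = 10264.31
Buyer bears (B): 411.97 + 8617.14 + 211.47 + 1177.86 + 451.68 + 1800.23 = 12670.35
Landed cost (B) = invoice 67358.75 + 12670.35 + duty 10264.31 = 90293.41
Difference = |87340.11 − 90293.41| = 2953.30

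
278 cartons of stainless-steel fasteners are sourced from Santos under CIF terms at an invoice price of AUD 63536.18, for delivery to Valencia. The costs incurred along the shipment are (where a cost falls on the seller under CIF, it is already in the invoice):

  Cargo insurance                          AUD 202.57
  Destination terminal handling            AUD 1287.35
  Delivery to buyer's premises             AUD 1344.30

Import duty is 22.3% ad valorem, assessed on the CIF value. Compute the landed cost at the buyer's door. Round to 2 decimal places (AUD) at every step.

CIF: the seller pays costs through ocean freight and marine insurance to the destination port.
Already in the invoice (seller's account under CIF): insurance — exclude.
The CIF price already equals the CIF value: 63536.18
Import duty = 63536.18 × 22.3% = 14168.57
Buyer bears: destination terminal 1287.35 + delivery 1344.30 + duty 14168.57 = 16800.22
Landed cost = invoice 63536.18 + 16800.22 = 80336.40

Total landed cost: AUD 80336.40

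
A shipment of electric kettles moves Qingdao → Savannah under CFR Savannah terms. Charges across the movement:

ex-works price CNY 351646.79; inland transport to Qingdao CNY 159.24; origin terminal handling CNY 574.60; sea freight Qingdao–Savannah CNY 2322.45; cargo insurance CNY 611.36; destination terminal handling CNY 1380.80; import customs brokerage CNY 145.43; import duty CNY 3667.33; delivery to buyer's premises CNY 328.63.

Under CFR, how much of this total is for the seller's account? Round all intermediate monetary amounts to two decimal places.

CFR: the seller pays costs through ocean freight to the destination port, but not insurance.
Seller's account: goods 351646.79 + inland to port 159.24 + origin terminal 574.60 + freight 2322.45 = 354703.08
Buyer's account: insurance 611.36 + destination terminal 1380.80 + brokerage 145.43 + duty 3667.33 + delivery 328.63 = 6133.55

Seller's account: CNY 354703.08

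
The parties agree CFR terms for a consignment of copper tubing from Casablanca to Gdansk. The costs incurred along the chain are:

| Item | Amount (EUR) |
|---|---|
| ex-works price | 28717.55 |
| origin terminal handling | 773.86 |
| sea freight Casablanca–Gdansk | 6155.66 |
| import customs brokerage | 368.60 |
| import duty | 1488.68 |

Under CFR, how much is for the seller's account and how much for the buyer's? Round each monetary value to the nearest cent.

CFR: the seller pays costs through ocean freight to the destination port, but not insurance.
Seller's account: goods 28717.55 + origin terminal 773.86 + freight 6155.66 = 35647.07
Buyer's account: brokerage 368.60 + duty 1488.68 = 1857.28

Seller: EUR 35647.07; buyer: EUR 1857.28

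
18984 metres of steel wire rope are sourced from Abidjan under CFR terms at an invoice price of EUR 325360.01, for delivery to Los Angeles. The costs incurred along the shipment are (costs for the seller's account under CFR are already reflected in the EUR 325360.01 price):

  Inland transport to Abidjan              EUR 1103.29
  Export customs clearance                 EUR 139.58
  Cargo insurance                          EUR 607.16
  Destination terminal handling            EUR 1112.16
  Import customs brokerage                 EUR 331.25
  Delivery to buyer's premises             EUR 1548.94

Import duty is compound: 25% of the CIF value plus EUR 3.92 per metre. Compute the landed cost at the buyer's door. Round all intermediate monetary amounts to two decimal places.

CFR: the seller pays costs through ocean freight to the destination port, but not insurance.
Already in the invoice (seller's account under CFR): inland to port, export clearance — exclude.
CIF value = CFR price + insurance = 325360.01 + 607.16 = 325967.17
Ad valorem component: 325967.17 × 25% = 81491.79
Specific component: 18984 × 3.92 = 74417.28
Import duty = 81491.79 + 74417.28 = 155909.07
Buyer bears: insurance 607.16 + destination terminal 1112.16 + brokerage 331.25 + delivery 1548.94 + duty 155909.07 = 159508.58
Landed cost = invoice 325360.01 + 159508.58 = 484868.59

Total landed cost: EUR 484868.59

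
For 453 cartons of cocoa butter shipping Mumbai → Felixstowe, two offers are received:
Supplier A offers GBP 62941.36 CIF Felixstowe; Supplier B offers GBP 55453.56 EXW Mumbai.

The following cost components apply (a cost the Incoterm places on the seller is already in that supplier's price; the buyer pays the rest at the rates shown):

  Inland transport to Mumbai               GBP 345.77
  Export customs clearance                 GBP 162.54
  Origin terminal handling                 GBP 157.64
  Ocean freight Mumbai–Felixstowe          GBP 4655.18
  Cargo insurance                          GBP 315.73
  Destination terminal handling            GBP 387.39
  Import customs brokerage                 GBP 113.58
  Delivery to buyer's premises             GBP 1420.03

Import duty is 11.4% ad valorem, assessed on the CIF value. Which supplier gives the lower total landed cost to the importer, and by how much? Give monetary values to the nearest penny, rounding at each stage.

Supplier B is cheaper by GBP 2061.95

Supplier A (CIF):
The CIF price already equals the CIF value: 62941.36
Import duty = 62941.36 × 11.4% = 7175.32
Buyer bears (A): 387.39 + 113.58 + 1420.03 = 1921.00
Landed cost (A) = invoice 62941.36 + 1921.00 + duty 7175.32 = 72037.68
Supplier B (EXW):
CIF value = EXW price + inland to port + export clearance + origin terminal + freight + insurance = 55453.56 + 345.77 + 162.54 + 157.64 + 4655.18 + 315.73 = 61090.42
Import duty = 61090.42 × 11.4% = 6964.31
Buyer bears (B): 345.77 + 162.54 + 157.64 + 4655.18 + 315.73 + 387.39 + 113.58 + 1420.03 = 7557.86
Landed cost (B) = invoice 55453.56 + 7557.86 + duty 6964.31 = 69975.73
Difference = |72037.68 − 69975.73| = 2061.95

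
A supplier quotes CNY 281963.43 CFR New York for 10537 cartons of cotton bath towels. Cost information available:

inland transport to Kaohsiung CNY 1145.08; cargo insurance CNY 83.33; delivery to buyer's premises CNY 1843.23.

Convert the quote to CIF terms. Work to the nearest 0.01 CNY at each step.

CIF price: CNY 282046.76

Not relevant to the conversion: inland to port — on the seller under both CFR and CIF; already in the CFR price and stays in the CIF price. delivery — on the buyer under both terms; not part of either seller's price.
From CFR to CIF, the seller additionally bears: insurance.
CIF price = 281963.43 + 83.33 = 282046.76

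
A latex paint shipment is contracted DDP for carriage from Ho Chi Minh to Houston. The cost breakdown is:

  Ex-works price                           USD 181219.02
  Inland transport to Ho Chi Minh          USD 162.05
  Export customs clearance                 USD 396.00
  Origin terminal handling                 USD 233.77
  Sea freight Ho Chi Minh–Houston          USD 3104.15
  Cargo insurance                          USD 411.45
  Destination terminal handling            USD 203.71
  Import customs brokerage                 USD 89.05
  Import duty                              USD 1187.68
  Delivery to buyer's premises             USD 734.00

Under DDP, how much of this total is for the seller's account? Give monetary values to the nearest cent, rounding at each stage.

Seller's account: USD 187740.88

DDP: the seller bears all costs including import duty.
Seller's account: goods 181219.02 + inland to port 162.05 + export clearance 396.00 + origin terminal 233.77 + freight 3104.15 + insurance 411.45 + destination terminal 203.71 + brokerage 89.05 + duty 1187.68 + delivery 734.00 = 187740.88
Buyer's account: 0.00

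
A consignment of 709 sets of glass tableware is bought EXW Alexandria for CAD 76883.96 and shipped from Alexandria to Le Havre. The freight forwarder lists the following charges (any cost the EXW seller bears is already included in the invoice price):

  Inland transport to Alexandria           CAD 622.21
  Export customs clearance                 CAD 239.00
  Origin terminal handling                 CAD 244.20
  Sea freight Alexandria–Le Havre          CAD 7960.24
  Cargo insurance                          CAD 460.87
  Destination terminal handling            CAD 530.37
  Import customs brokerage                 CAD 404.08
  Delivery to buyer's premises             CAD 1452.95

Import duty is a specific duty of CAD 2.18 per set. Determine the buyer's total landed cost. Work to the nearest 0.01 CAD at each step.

EXW: the seller makes goods available at their premises; the buyer bears all onward costs.
CIF value = EXW price + inland to port + export clearance + origin terminal + freight + insurance = 76883.96 + 622.21 + 239.00 + 244.20 + 7960.24 + 460.87 = 86410.48
Import duty = 709 × 2.18 = 1545.62
Buyer bears: inland to port 622.21 + export clearance 239.00 + origin terminal 244.20 + freight 7960.24 + insurance 460.87 + destination terminal 530.37 + brokerage 404.08 + delivery 1452.95 + duty 1545.62 = 13459.54
Landed cost = invoice 76883.96 + 13459.54 = 90343.50

Total landed cost: CAD 90343.50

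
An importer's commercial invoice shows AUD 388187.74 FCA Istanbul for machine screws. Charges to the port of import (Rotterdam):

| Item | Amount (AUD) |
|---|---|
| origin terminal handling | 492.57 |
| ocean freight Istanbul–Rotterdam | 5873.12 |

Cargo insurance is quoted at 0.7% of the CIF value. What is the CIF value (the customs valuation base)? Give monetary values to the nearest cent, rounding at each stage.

Let C be the CIF value. C = FCA price + pre-shipment costs + freight + 0.7% × C
C − 0.7% × C = 388187.74 + 492.57 + 5873.12
0.993 × C = 394553.43
C = 394553.43 / 0.993 = 397334.77
Insurance premium = 0.7% × 397334.77 = 2781.34

CIF value: AUD 397334.77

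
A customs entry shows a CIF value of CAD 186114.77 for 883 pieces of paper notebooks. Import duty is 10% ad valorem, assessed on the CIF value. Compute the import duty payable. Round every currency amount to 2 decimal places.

Import duty: CAD 18611.48

Import duty = 186114.77 × 10% = 18611.48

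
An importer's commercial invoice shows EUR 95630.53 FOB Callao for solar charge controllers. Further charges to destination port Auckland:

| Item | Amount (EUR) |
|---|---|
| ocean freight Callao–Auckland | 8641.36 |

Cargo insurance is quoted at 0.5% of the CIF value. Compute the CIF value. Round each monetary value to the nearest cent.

CIF value: EUR 104795.87

Let C be the CIF value. C = FOB price + freight + 0.5% × C
C − 0.5% × C = 95630.53 + 8641.36
0.995 × C = 104271.89
C = 104271.89 / 0.995 = 104795.87
Insurance premium = 0.5% × 104795.87 = 523.98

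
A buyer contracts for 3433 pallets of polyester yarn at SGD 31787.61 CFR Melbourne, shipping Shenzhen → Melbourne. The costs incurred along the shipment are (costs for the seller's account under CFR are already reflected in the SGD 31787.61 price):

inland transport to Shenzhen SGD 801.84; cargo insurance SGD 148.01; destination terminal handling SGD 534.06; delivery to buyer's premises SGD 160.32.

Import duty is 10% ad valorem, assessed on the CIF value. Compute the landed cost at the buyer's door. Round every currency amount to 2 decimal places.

CFR: the seller pays costs through ocean freight to the destination port, but not insurance.
Already in the invoice (seller's account under CFR): inland to port — exclude.
CIF value = CFR price + insurance = 31787.61 + 148.01 = 31935.62
Import duty = 31935.62 × 10% = 3193.56
Buyer bears: insurance 148.01 + destination terminal 534.06 + delivery 160.32 + duty 3193.56 = 4035.95
Landed cost = invoice 31787.61 + 4035.95 = 35823.56

Total landed cost: SGD 35823.56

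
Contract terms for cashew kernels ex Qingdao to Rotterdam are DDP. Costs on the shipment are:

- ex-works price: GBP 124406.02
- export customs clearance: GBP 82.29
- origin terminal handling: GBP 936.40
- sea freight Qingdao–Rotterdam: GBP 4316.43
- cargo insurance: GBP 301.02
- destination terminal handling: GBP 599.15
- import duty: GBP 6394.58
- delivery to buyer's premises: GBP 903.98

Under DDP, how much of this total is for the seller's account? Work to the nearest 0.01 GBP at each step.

DDP: the seller bears all costs including import duty.
Seller's account: goods 124406.02 + export clearance 82.29 + origin terminal 936.40 + freight 4316.43 + insurance 301.02 + destination terminal 599.15 + duty 6394.58 + delivery 903.98 = 137939.87
Buyer's account: 0.00

Seller's account: GBP 137939.87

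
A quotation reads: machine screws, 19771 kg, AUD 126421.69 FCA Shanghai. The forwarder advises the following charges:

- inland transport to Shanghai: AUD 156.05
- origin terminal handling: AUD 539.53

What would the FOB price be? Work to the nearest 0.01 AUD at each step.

FOB price: AUD 126961.22

Not relevant to the conversion: inland to port — on the seller under both FCA and FOB; already in the FCA price and stays in the FOB price.
From FCA to FOB, the seller additionally bears: origin terminal.
FOB price = 126421.69 + 539.53 = 126961.22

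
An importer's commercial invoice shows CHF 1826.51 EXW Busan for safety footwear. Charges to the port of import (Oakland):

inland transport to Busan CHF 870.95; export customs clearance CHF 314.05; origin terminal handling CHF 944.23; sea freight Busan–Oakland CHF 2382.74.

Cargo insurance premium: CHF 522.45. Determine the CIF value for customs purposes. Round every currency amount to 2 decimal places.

CIF = EXW price + pre-shipment costs + freight + insurance
CIF = 1826.51 + 870.95 + 314.05 + 944.23 + 2382.74 + 522.45 = 6860.93

CIF value: CHF 6860.93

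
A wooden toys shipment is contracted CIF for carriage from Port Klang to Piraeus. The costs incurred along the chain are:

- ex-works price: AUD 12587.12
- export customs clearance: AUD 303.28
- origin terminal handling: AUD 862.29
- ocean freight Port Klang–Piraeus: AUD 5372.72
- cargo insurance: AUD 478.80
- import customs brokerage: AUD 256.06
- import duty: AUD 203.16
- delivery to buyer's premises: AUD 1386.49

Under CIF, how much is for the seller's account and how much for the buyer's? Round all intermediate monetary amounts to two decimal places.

CIF: the seller pays costs through ocean freight and marine insurance to the destination port.
Seller's account: goods 12587.12 + export clearance 303.28 + origin terminal 862.29 + freight 5372.72 + insurance 478.80 = 19604.21
Buyer's account: brokerage 256.06 + duty 203.16 + delivery 1386.49 = 1845.71

Seller: AUD 19604.21; buyer: AUD 1845.71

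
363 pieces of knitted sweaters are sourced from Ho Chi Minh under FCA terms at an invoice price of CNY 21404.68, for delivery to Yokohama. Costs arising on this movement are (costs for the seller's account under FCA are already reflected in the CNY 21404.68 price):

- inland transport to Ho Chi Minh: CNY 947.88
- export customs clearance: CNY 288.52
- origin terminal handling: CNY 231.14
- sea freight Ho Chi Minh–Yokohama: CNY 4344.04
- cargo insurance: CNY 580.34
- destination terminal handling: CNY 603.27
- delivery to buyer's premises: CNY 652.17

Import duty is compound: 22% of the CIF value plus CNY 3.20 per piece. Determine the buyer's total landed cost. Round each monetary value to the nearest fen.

FCA: the seller delivers export-cleared goods to the carrier; the buyer bears costs from that point.
Already in the invoice (seller's account under FCA): inland to port, export clearance — exclude.
CIF value = FCA price + origin terminal + freight + insurance = 21404.68 + 231.14 + 4344.04 + 580.34 = 26560.20
Ad valorem component: 26560.20 × 22% = 5843.24
Specific component: 363 × 3.20 = 1161.60
Import duty = 5843.24 + 1161.60 = 7004.84
Buyer bears: origin terminal 231.14 + freight 4344.04 + insurance 580.34 + destination terminal 603.27 + delivery 652.17 + duty 7004.84 = 13415.80
Landed cost = invoice 21404.68 + 13415.80 = 34820.48

Total landed cost: CNY 34820.48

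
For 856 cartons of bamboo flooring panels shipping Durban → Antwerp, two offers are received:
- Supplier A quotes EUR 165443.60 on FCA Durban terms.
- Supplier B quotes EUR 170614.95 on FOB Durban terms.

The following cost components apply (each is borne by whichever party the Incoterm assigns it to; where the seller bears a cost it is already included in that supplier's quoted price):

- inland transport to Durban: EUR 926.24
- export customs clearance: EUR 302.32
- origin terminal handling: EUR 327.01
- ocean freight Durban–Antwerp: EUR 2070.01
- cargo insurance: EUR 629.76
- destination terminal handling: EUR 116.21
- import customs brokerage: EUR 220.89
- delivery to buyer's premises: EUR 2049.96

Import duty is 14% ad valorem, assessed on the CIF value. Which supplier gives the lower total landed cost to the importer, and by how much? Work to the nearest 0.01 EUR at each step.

Supplier A is cheaper by EUR 5522.55

Supplier A (FCA):
CIF value = FCA price + origin terminal + freight + insurance = 165443.60 + 327.01 + 2070.01 + 629.76 = 168470.38
Import duty = 168470.38 × 14% = 23585.85
Buyer bears (A): 327.01 + 2070.01 + 629.76 + 116.21 + 220.89 + 2049.96 = 5413.84
Landed cost (A) = invoice 165443.60 + 5413.84 + duty 23585.85 = 194443.29
Supplier B (FOB):
CIF value = FOB price + freight + insurance = 170614.95 + 2070.01 + 629.76 = 173314.72
Import duty = 173314.72 × 14% = 24264.06
Buyer bears (B): 2070.01 + 629.76 + 116.21 + 220.89 + 2049.96 = 5086.83
Landed cost (B) = invoice 170614.95 + 5086.83 + duty 24264.06 = 199965.84
Difference = |194443.29 − 199965.84| = 5522.55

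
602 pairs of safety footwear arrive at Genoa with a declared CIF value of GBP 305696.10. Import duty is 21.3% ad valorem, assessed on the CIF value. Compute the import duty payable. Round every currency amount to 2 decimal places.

Import duty = 305696.10 × 21.3% = 65113.27

Import duty: GBP 65113.27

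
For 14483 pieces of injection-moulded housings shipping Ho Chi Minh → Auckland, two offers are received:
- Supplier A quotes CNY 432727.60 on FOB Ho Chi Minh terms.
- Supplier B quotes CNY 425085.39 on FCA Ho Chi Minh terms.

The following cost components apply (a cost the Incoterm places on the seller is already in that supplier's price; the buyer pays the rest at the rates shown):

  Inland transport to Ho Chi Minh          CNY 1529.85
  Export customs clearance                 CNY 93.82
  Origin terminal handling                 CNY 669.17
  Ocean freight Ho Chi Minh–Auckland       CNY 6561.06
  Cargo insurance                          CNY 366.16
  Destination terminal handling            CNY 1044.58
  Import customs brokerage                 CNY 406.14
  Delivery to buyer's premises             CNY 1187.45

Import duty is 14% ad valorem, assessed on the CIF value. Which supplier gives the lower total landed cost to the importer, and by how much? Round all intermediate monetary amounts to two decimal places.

Supplier B is cheaper by CNY 7949.26

Supplier A (FOB):
CIF value = FOB price + freight + insurance = 432727.60 + 6561.06 + 366.16 = 439654.82
Import duty = 439654.82 × 14% = 61551.67
Buyer bears (A): 6561.06 + 366.16 + 1044.58 + 406.14 + 1187.45 = 9565.39
Landed cost (A) = invoice 432727.60 + 9565.39 + duty 61551.67 = 503844.66
Supplier B (FCA):
CIF value = FCA price + origin terminal + freight + insurance = 425085.39 + 669.17 + 6561.06 + 366.16 = 432681.78
Import duty = 432681.78 × 14% = 60575.45
Buyer bears (B): 669.17 + 6561.06 + 366.16 + 1044.58 + 406.14 + 1187.45 = 10234.56
Landed cost (B) = invoice 425085.39 + 10234.56 + duty 60575.45 = 495895.40
Difference = |503844.66 − 495895.40| = 7949.26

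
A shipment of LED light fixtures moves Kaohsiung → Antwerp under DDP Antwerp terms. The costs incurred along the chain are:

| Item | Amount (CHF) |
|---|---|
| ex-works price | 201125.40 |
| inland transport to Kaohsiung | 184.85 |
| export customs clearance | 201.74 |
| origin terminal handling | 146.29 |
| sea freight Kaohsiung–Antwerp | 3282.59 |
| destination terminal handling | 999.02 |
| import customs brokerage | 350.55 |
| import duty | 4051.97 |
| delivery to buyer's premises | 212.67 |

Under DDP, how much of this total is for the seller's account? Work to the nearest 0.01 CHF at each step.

DDP: the seller bears all costs including import duty.
Seller's account: goods 201125.40 + inland to port 184.85 + export clearance 201.74 + origin terminal 146.29 + freight 3282.59 + destination terminal 999.02 + brokerage 350.55 + duty 4051.97 + delivery 212.67 = 210555.08
Buyer's account: 0.00

Seller's account: CHF 210555.08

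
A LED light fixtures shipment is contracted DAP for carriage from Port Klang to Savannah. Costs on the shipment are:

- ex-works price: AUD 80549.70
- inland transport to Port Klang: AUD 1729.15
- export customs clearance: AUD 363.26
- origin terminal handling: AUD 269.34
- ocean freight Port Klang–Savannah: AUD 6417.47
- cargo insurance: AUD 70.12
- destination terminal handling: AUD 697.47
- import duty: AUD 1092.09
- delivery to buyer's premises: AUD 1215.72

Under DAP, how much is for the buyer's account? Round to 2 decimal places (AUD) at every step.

Buyer's account: AUD 1092.09

DAP: the seller bears all costs to the named destination except import duty and clearance.
Seller's account: goods 80549.70 + inland to port 1729.15 + export clearance 363.26 + origin terminal 269.34 + freight 6417.47 + insurance 70.12 + destination terminal 697.47 + delivery 1215.72 = 91312.23
Buyer's account: duty 1092.09 = 1092.09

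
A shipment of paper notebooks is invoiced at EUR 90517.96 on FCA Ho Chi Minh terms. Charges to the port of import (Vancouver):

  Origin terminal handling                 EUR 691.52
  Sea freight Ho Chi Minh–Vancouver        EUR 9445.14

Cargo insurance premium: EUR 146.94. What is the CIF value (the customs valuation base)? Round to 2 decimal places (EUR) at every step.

CIF = FCA price + pre-shipment costs + freight + insurance
CIF = 90517.96 + 691.52 + 9445.14 + 146.94 = 100801.56

CIF value: EUR 100801.56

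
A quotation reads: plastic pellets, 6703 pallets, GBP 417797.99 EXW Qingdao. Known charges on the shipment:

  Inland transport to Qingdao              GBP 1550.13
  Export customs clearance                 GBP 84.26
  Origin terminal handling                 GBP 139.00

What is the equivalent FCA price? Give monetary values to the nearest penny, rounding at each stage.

FCA price: GBP 419432.38

Not relevant to the conversion: origin terminal — on the buyer under both terms; not part of either seller's price.
From EXW to FCA, the seller additionally bears: inland to port, export clearance.
FCA price = 417797.99 + 1550.13 + 84.26 = 419432.38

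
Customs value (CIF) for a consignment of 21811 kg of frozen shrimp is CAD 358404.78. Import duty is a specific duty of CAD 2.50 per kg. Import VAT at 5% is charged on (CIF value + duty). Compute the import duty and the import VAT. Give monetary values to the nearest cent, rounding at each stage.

Import duty = 21811 × 2.50 = 54527.50
VAT base = CIF + duty = 358404.78 + 54527.50 = 412932.28
Import VAT = 412932.28 × 5% = 20646.61

Import duty: CAD 54527.50; import VAT: CAD 20646.61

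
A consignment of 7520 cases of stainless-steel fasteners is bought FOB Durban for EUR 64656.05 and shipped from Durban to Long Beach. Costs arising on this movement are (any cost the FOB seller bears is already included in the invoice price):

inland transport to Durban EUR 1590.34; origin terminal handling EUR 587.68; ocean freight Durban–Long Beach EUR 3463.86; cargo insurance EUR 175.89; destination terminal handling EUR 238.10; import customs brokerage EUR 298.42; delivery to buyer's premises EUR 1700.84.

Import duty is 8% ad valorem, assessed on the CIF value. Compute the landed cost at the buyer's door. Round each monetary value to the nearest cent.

FOB: the seller bears costs until goods are on board at the origin port; the buyer bears freight, insurance and all costs thereafter.
Already in the invoice (seller's account under FOB): inland to port, origin terminal — exclude.
CIF value = FOB price + freight + insurance = 64656.05 + 3463.86 + 175.89 = 68295.80
Import duty = 68295.80 × 8% = 5463.66
Buyer bears: freight 3463.86 + insurance 175.89 + destination terminal 238.10 + brokerage 298.42 + delivery 1700.84 + duty 5463.66 = 11340.77
Landed cost = invoice 64656.05 + 11340.77 = 75996.82

Total landed cost: EUR 75996.82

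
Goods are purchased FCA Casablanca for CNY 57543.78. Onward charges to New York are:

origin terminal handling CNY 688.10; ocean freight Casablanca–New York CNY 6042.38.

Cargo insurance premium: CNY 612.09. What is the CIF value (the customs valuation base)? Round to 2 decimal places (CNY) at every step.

CIF value: CNY 64886.35

CIF = FCA price + pre-shipment costs + freight + insurance
CIF = 57543.78 + 688.10 + 6042.38 + 612.09 = 64886.35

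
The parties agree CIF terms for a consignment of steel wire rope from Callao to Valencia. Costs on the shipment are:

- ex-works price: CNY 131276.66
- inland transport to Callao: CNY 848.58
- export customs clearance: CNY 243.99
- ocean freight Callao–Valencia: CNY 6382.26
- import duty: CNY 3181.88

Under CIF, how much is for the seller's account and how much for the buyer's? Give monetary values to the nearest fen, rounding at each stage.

Seller: CNY 138751.49; buyer: CNY 3181.88

CIF: the seller pays costs through ocean freight and marine insurance to the destination port.
Seller's account: goods 131276.66 + inland to port 848.58 + export clearance 243.99 + freight 6382.26 = 138751.49
Buyer's account: duty 3181.88 = 3181.88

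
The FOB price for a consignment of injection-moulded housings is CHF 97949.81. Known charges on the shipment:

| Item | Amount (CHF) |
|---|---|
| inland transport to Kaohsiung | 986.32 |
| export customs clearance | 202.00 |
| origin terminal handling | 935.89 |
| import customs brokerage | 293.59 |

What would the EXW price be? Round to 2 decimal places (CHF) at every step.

EXW price: CHF 95825.60

Not relevant to the conversion: brokerage — on the buyer under both terms; not part of either seller's price.
From FOB to EXW, the seller no longer bears: inland to port, export clearance, origin terminal.
EXW price = 97949.81 − 986.32 − 202.00 − 935.89 = 95825.60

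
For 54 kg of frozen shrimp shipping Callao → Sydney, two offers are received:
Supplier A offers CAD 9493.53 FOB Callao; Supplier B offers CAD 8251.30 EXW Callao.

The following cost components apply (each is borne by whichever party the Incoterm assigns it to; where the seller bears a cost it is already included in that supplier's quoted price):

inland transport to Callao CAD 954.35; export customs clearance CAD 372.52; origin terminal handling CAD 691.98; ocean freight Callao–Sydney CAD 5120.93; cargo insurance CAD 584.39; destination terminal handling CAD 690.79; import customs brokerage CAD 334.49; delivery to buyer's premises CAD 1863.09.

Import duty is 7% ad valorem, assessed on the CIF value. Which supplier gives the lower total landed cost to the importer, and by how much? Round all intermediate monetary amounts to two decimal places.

Supplier A is cheaper by CAD 830.98

Supplier A (FOB):
CIF value = FOB price + freight + insurance = 9493.53 + 5120.93 + 584.39 = 15198.85
Import duty = 15198.85 × 7% = 1063.92
Buyer bears (A): 5120.93 + 584.39 + 690.79 + 334.49 + 1863.09 = 8593.69
Landed cost (A) = invoice 9493.53 + 8593.69 + duty 1063.92 = 19151.14
Supplier B (EXW):
CIF value = EXW price + inland to port + export clearance + origin terminal + freight + insurance = 8251.30 + 954.35 + 372.52 + 691.98 + 5120.93 + 584.39 = 15975.47
Import duty = 15975.47 × 7% = 1118.28
Buyer bears (B): 954.35 + 372.52 + 691.98 + 5120.93 + 584.39 + 690.79 + 334.49 + 1863.09 = 10612.54
Landed cost (B) = invoice 8251.30 + 10612.54 + duty 1118.28 = 19982.12
Difference = |19151.14 − 19982.12| = 830.98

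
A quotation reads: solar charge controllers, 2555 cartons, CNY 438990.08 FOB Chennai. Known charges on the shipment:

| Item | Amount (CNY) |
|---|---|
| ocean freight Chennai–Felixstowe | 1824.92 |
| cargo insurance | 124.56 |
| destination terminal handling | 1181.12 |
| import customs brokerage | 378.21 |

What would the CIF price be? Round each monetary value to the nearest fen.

CIF price: CNY 440939.56

Not relevant to the conversion: brokerage, destination terminal — on the buyer under both terms; not part of either seller's price.
From FOB to CIF, the seller additionally bears: freight, insurance.
CIF price = 438990.08 + 1824.92 + 124.56 = 440939.56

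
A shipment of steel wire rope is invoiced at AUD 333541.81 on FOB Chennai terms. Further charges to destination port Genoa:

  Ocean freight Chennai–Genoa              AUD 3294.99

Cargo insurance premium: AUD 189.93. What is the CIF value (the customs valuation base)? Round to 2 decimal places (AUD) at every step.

CIF value: AUD 337026.73

CIF = FOB price + freight + insurance
CIF = 333541.81 + 3294.99 + 189.93 = 337026.73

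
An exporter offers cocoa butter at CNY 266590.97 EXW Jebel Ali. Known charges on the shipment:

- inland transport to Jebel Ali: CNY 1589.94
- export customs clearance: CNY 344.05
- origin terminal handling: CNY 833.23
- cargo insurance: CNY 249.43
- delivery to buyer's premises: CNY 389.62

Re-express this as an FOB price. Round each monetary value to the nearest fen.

Not relevant to the conversion: delivery, insurance — on the buyer under both terms; not part of either seller's price.
From EXW to FOB, the seller additionally bears: inland to port, export clearance, origin terminal.
FOB price = 266590.97 + 1589.94 + 344.05 + 833.23 = 269358.19

FOB price: CNY 269358.19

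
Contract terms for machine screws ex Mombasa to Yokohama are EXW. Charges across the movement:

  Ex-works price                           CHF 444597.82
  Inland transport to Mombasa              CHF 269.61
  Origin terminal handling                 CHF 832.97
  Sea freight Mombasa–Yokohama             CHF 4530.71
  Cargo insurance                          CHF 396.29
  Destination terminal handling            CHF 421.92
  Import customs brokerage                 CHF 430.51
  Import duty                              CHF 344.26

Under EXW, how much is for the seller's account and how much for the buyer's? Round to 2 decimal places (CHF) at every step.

EXW: the seller makes goods available at their premises; the buyer bears all onward costs.
Seller's account: goods 444597.82 = 444597.82
Buyer's account: inland to port 269.61 + origin terminal 832.97 + freight 4530.71 + insurance 396.29 + destination terminal 421.92 + brokerage 430.51 + duty 344.26 = 7226.27

Seller: CHF 444597.82; buyer: CHF 7226.27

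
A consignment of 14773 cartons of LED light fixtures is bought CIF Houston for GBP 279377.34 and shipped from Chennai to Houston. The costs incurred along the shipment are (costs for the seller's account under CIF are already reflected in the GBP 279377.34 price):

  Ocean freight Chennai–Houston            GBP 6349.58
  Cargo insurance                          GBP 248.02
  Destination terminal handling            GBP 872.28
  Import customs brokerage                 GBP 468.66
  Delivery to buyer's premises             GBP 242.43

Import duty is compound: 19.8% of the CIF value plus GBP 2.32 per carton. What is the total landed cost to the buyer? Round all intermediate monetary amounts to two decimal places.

CIF: the seller pays costs through ocean freight and marine insurance to the destination port.
Already in the invoice (seller's account under CIF): freight, insurance — exclude.
The CIF price already equals the CIF value: 279377.34
Ad valorem component: 279377.34 × 19.8% = 55316.71
Specific component: 14773 × 2.32 = 34273.36
Import duty = 55316.71 + 34273.36 = 89590.07
Buyer bears: destination terminal 872.28 + brokerage 468.66 + delivery 242.43 + duty 89590.07 = 91173.44
Landed cost = invoice 279377.34 + 91173.44 = 370550.78

Total landed cost: GBP 370550.78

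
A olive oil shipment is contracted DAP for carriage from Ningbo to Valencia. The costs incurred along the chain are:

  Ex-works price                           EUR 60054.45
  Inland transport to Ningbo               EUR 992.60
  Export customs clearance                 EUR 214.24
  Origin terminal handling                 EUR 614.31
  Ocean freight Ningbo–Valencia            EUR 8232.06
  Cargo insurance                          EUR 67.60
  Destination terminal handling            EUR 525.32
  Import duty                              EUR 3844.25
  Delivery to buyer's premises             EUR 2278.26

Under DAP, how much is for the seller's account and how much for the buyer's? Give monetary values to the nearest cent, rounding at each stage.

DAP: the seller bears all costs to the named destination except import duty and clearance.
Seller's account: goods 60054.45 + inland to port 992.60 + export clearance 214.24 + origin terminal 614.31 + freight 8232.06 + insurance 67.60 + destination terminal 525.32 + delivery 2278.26 = 72978.84
Buyer's account: duty 3844.25 = 3844.25

Seller: EUR 72978.84; buyer: EUR 3844.25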